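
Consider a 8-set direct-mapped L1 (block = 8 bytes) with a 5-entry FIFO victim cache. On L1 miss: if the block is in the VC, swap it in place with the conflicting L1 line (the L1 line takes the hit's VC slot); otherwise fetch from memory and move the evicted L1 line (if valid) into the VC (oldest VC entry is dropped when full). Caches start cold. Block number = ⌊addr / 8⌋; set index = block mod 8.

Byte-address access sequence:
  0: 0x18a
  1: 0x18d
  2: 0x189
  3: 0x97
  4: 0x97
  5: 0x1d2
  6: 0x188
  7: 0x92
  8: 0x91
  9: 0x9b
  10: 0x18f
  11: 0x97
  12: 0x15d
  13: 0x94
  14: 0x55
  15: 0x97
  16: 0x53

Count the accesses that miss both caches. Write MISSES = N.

  [0] addr=0x18a blk=49 s=1: MISS | VC []
  [1] addr=0x18d blk=49 s=1: L1-HIT | VC []
  [2] addr=0x189 blk=49 s=1: L1-HIT | VC []
  [3] addr=0x97 blk=18 s=2: MISS | VC []
  [4] addr=0x97 blk=18 s=2: L1-HIT | VC []
  [5] addr=0x1d2 blk=58 s=2: MISS | VC [18]
  [6] addr=0x188 blk=49 s=1: L1-HIT | VC [18]
  [7] addr=0x92 blk=18 s=2: VC-HIT | VC [58]
  [8] addr=0x91 blk=18 s=2: L1-HIT | VC [58]
  [9] addr=0x9b blk=19 s=3: MISS | VC [58]
  [10] addr=0x18f blk=49 s=1: L1-HIT | VC [58]
  [11] addr=0x97 blk=18 s=2: L1-HIT | VC [58]
  [12] addr=0x15d blk=43 s=3: MISS | VC [58, 19]
  [13] addr=0x94 blk=18 s=2: L1-HIT | VC [58, 19]
  [14] addr=0x55 blk=10 s=2: MISS | VC [58, 19, 18]
  [15] addr=0x97 blk=18 s=2: VC-HIT | VC [58, 19, 10]
  [16] addr=0x53 blk=10 s=2: VC-HIT | VC [58, 19, 18]

MISSES = 6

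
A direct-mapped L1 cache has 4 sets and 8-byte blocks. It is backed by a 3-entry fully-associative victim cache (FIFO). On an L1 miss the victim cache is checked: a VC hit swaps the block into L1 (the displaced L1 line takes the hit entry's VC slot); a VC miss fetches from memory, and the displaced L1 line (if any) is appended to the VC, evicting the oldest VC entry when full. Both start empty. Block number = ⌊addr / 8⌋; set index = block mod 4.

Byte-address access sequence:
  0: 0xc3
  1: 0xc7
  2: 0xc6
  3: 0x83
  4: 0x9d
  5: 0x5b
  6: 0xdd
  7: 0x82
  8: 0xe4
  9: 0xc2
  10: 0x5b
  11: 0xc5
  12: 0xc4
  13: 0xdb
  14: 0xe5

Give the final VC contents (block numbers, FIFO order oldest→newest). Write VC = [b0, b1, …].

VC = [11, 16, 24]

0: 0xc3 (blk 24, set 0) → MISS  vc=[]
1: 0xc7 (blk 24, set 0) → L1-HIT  vc=[]
2: 0xc6 (blk 24, set 0) → L1-HIT  vc=[]
3: 0x83 (blk 16, set 0) → MISS  vc=[24]
4: 0x9d (blk 19, set 3) → MISS  vc=[24]
5: 0x5b (blk 11, set 3) → MISS  vc=[24, 19]
6: 0xdd (blk 27, set 3) → MISS  vc=[24, 19, 11]
7: 0x82 (blk 16, set 0) → L1-HIT  vc=[24, 19, 11]
8: 0xe4 (blk 28, set 0) → MISS  vc=[19, 11, 16]
9: 0xc2 (blk 24, set 0) → MISS  vc=[11, 16, 28]
10: 0x5b (blk 11, set 3) → VC-HIT  vc=[27, 16, 28]
11: 0xc5 (blk 24, set 0) → L1-HIT  vc=[27, 16, 28]
12: 0xc4 (blk 24, set 0) → L1-HIT  vc=[27, 16, 28]
13: 0xdb (blk 27, set 3) → VC-HIT  vc=[11, 16, 28]
14: 0xe5 (blk 28, set 0) → VC-HIT  vc=[11, 16, 24]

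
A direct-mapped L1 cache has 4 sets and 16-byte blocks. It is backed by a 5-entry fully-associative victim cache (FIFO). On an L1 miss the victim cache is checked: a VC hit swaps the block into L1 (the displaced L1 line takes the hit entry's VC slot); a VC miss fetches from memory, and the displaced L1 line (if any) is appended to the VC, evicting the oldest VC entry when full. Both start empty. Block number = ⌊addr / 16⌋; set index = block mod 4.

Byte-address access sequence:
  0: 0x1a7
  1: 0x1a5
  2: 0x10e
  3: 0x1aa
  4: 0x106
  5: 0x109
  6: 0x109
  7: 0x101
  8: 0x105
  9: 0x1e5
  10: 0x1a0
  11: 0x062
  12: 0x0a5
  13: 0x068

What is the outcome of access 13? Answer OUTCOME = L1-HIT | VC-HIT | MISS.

  [0] addr=0x1a7 blk=26 s=2: MISS | VC []
  [1] addr=0x1a5 blk=26 s=2: L1-HIT | VC []
  [2] addr=0x10e blk=16 s=0: MISS | VC []
  [3] addr=0x1aa blk=26 s=2: L1-HIT | VC []
  [4] addr=0x106 blk=16 s=0: L1-HIT | VC []
  [5] addr=0x109 blk=16 s=0: L1-HIT | VC []
  [6] addr=0x109 blk=16 s=0: L1-HIT | VC []
  [7] addr=0x101 blk=16 s=0: L1-HIT | VC []
  [8] addr=0x105 blk=16 s=0: L1-HIT | VC []
  [9] addr=0x1e5 blk=30 s=2: MISS | VC [26]
  [10] addr=0x1a0 blk=26 s=2: VC-HIT | VC [30]
  [11] addr=0x62 blk=6 s=2: MISS | VC [30, 26]
  [12] addr=0xa5 blk=10 s=2: MISS | VC [30, 26, 6]
  [13] addr=0x68 blk=6 s=2: VC-HIT | VC [30, 26, 10]

OUTCOME = VC-HIT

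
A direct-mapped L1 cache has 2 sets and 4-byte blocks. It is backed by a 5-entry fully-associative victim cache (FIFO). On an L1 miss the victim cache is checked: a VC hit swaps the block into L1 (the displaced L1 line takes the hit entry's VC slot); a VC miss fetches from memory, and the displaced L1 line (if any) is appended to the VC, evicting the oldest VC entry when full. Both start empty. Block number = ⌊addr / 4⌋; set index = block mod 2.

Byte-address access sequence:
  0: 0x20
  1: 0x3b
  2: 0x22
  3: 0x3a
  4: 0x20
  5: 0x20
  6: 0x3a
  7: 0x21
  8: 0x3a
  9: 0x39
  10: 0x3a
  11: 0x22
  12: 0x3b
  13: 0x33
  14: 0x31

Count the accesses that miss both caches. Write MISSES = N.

0: 0x20 (blk 8, set 0) → MISS  vc=[]
1: 0x3b (blk 14, set 0) → MISS  vc=[8]
2: 0x22 (blk 8, set 0) → VC-HIT  vc=[14]
3: 0x3a (blk 14, set 0) → VC-HIT  vc=[8]
4: 0x20 (blk 8, set 0) → VC-HIT  vc=[14]
5: 0x20 (blk 8, set 0) → L1-HIT  vc=[14]
6: 0x3a (blk 14, set 0) → VC-HIT  vc=[8]
7: 0x21 (blk 8, set 0) → VC-HIT  vc=[14]
8: 0x3a (blk 14, set 0) → VC-HIT  vc=[8]
9: 0x39 (blk 14, set 0) → L1-HIT  vc=[8]
10: 0x3a (blk 14, set 0) → L1-HIT  vc=[8]
11: 0x22 (blk 8, set 0) → VC-HIT  vc=[14]
12: 0x3b (blk 14, set 0) → VC-HIT  vc=[8]
13: 0x33 (blk 12, set 0) → MISS  vc=[8, 14]
14: 0x31 (blk 12, set 0) → L1-HIT  vc=[8, 14]

MISSES = 3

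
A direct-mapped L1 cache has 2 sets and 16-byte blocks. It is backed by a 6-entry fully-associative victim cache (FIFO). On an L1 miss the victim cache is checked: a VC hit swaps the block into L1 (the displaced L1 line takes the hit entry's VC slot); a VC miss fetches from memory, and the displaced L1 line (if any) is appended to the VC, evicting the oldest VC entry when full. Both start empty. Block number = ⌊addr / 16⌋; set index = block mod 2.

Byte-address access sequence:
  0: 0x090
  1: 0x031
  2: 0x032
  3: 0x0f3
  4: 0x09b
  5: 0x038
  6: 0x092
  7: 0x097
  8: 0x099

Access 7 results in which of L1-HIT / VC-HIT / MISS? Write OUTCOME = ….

OUTCOME = L1-HIT

0: 0x90 (blk 9, set 1) → MISS  vc=[]
1: 0x31 (blk 3, set 1) → MISS  vc=[9]
2: 0x32 (blk 3, set 1) → L1-HIT  vc=[9]
3: 0xf3 (blk 15, set 1) → MISS  vc=[9, 3]
4: 0x9b (blk 9, set 1) → VC-HIT  vc=[15, 3]
5: 0x38 (blk 3, set 1) → VC-HIT  vc=[15, 9]
6: 0x92 (blk 9, set 1) → VC-HIT  vc=[15, 3]
7: 0x97 (blk 9, set 1) → L1-HIT  vc=[15, 3]
8: 0x99 (blk 9, set 1) → L1-HIT  vc=[15, 3]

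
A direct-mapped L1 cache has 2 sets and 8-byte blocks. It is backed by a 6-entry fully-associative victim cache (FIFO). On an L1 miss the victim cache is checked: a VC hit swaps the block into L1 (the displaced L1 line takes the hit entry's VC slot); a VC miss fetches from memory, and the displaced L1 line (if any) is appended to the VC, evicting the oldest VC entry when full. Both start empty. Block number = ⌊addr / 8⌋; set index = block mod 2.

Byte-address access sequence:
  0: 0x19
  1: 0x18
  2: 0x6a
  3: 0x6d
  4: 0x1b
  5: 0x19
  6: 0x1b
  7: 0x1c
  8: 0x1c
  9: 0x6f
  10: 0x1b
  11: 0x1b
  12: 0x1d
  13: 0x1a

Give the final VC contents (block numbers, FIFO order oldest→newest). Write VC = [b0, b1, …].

VC = [13]

  [0] addr=0x19 blk=3 s=1: MISS | VC []
  [1] addr=0x18 blk=3 s=1: L1-HIT | VC []
  [2] addr=0x6a blk=13 s=1: MISS | VC [3]
  [3] addr=0x6d blk=13 s=1: L1-HIT | VC [3]
  [4] addr=0x1b blk=3 s=1: VC-HIT | VC [13]
  [5] addr=0x19 blk=3 s=1: L1-HIT | VC [13]
  [6] addr=0x1b blk=3 s=1: L1-HIT | VC [13]
  [7] addr=0x1c blk=3 s=1: L1-HIT | VC [13]
  [8] addr=0x1c blk=3 s=1: L1-HIT | VC [13]
  [9] addr=0x6f blk=13 s=1: VC-HIT | VC [3]
  [10] addr=0x1b blk=3 s=1: VC-HIT | VC [13]
  [11] addr=0x1b blk=3 s=1: L1-HIT | VC [13]
  [12] addr=0x1d blk=3 s=1: L1-HIT | VC [13]
  [13] addr=0x1a blk=3 s=1: L1-HIT | VC [13]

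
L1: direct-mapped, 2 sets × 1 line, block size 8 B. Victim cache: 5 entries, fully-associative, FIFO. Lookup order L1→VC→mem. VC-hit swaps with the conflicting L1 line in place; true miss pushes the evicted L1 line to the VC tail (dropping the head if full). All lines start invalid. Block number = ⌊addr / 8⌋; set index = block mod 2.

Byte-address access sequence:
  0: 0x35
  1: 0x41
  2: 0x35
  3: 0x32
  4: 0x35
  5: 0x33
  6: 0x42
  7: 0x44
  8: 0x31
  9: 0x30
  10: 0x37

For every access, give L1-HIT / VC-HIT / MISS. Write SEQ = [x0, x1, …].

SEQ = [MISS, MISS, VC-HIT, L1-HIT, L1-HIT, L1-HIT, VC-HIT, L1-HIT, VC-HIT, L1-HIT, L1-HIT]

#0 0x35→b6/s0 MISS; vc=[]
#1 0x41→b8/s0 MISS; vc=[6]
#2 0x35→b6/s0 VC-HIT; vc=[8]
#3 0x32→b6/s0 L1-HIT; vc=[8]
#4 0x35→b6/s0 L1-HIT; vc=[8]
#5 0x33→b6/s0 L1-HIT; vc=[8]
#6 0x42→b8/s0 VC-HIT; vc=[6]
#7 0x44→b8/s0 L1-HIT; vc=[6]
#8 0x31→b6/s0 VC-HIT; vc=[8]
#9 0x30→b6/s0 L1-HIT; vc=[8]
#10 0x37→b6/s0 L1-HIT; vc=[8]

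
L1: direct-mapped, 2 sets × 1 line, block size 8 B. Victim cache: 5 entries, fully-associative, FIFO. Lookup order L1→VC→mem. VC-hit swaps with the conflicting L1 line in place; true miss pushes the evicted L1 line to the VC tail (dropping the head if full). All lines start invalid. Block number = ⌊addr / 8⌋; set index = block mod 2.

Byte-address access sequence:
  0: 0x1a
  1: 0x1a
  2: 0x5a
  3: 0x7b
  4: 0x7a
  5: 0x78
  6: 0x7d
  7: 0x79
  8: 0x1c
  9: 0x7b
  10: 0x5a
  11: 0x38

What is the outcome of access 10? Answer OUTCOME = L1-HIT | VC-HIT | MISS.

OUTCOME = VC-HIT

  [0] addr=0x1a blk=3 s=1: MISS | VC []
  [1] addr=0x1a blk=3 s=1: L1-HIT | VC []
  [2] addr=0x5a blk=11 s=1: MISS | VC [3]
  [3] addr=0x7b blk=15 s=1: MISS | VC [3, 11]
  [4] addr=0x7a blk=15 s=1: L1-HIT | VC [3, 11]
  [5] addr=0x78 blk=15 s=1: L1-HIT | VC [3, 11]
  [6] addr=0x7d blk=15 s=1: L1-HIT | VC [3, 11]
  [7] addr=0x79 blk=15 s=1: L1-HIT | VC [3, 11]
  [8] addr=0x1c blk=3 s=1: VC-HIT | VC [15, 11]
  [9] addr=0x7b blk=15 s=1: VC-HIT | VC [3, 11]
  [10] addr=0x5a blk=11 s=1: VC-HIT | VC [3, 15]
  [11] addr=0x38 blk=7 s=1: MISS | VC [3, 15, 11]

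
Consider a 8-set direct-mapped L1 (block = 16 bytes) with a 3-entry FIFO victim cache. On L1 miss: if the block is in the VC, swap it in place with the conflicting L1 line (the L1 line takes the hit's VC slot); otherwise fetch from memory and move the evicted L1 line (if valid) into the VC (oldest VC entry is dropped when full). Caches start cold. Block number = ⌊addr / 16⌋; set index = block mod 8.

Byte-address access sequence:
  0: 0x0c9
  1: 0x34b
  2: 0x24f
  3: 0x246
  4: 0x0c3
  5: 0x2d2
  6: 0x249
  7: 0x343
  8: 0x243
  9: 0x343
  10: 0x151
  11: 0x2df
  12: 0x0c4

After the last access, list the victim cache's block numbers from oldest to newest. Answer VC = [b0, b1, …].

VC = [52, 36, 21]

#0 0xc9→b12/s4 MISS; vc=[]
#1 0x34b→b52/s4 MISS; vc=[12]
#2 0x24f→b36/s4 MISS; vc=[12,52]
#3 0x246→b36/s4 L1-HIT; vc=[12,52]
#4 0xc3→b12/s4 VC-HIT; vc=[36,52]
#5 0x2d2→b45/s5 MISS; vc=[36,52]
#6 0x249→b36/s4 VC-HIT; vc=[12,52]
#7 0x343→b52/s4 VC-HIT; vc=[12,36]
#8 0x243→b36/s4 VC-HIT; vc=[12,52]
#9 0x343→b52/s4 VC-HIT; vc=[12,36]
#10 0x151→b21/s5 MISS; vc=[12,36,45]
#11 0x2df→b45/s5 VC-HIT; vc=[12,36,21]
#12 0xc4→b12/s4 VC-HIT; vc=[52,36,21]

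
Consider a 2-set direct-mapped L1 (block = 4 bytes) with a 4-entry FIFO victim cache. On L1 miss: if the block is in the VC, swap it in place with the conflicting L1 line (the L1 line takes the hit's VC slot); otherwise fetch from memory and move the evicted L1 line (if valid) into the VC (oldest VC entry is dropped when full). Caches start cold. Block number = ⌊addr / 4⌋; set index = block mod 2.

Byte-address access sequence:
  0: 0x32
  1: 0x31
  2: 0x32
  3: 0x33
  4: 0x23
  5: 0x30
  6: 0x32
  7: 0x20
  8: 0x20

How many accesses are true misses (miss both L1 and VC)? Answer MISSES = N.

  [0] addr=0x32 blk=12 s=0: MISS | VC []
  [1] addr=0x31 blk=12 s=0: L1-HIT | VC []
  [2] addr=0x32 blk=12 s=0: L1-HIT | VC []
  [3] addr=0x33 blk=12 s=0: L1-HIT | VC []
  [4] addr=0x23 blk=8 s=0: MISS | VC [12]
  [5] addr=0x30 blk=12 s=0: VC-HIT | VC [8]
  [6] addr=0x32 blk=12 s=0: L1-HIT | VC [8]
  [7] addr=0x20 blk=8 s=0: VC-HIT | VC [12]
  [8] addr=0x20 blk=8 s=0: L1-HIT | VC [12]

MISSES = 2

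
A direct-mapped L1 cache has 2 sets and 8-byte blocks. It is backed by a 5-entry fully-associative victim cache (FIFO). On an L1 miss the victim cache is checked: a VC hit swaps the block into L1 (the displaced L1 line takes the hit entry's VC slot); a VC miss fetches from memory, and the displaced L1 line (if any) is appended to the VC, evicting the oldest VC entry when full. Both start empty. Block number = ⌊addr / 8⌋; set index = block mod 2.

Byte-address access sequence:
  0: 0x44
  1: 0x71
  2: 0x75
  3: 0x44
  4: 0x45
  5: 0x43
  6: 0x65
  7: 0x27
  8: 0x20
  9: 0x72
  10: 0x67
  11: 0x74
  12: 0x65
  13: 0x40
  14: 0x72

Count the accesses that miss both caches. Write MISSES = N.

#0 0x44→b8/s0 MISS; vc=[]
#1 0x71→b14/s0 MISS; vc=[8]
#2 0x75→b14/s0 L1-HIT; vc=[8]
#3 0x44→b8/s0 VC-HIT; vc=[14]
#4 0x45→b8/s0 L1-HIT; vc=[14]
#5 0x43→b8/s0 L1-HIT; vc=[14]
#6 0x65→b12/s0 MISS; vc=[14,8]
#7 0x27→b4/s0 MISS; vc=[14,8,12]
#8 0x20→b4/s0 L1-HIT; vc=[14,8,12]
#9 0x72→b14/s0 VC-HIT; vc=[4,8,12]
#10 0x67→b12/s0 VC-HIT; vc=[4,8,14]
#11 0x74→b14/s0 VC-HIT; vc=[4,8,12]
#12 0x65→b12/s0 VC-HIT; vc=[4,8,14]
#13 0x40→b8/s0 VC-HIT; vc=[4,12,14]
#14 0x72→b14/s0 VC-HIT; vc=[4,12,8]

MISSES = 4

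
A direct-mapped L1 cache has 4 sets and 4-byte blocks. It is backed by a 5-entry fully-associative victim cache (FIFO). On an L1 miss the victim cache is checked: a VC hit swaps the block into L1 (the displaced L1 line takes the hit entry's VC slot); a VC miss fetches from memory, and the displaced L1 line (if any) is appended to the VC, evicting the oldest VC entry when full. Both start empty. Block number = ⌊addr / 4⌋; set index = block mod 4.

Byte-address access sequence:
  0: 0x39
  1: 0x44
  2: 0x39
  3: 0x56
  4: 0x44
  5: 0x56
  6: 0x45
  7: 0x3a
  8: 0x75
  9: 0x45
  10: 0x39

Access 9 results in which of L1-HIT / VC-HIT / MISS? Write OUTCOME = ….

  [0] addr=0x39 blk=14 s=2: MISS | VC []
  [1] addr=0x44 blk=17 s=1: MISS | VC []
  [2] addr=0x39 blk=14 s=2: L1-HIT | VC []
  [3] addr=0x56 blk=21 s=1: MISS | VC [17]
  [4] addr=0x44 blk=17 s=1: VC-HIT | VC [21]
  [5] addr=0x56 blk=21 s=1: VC-HIT | VC [17]
  [6] addr=0x45 blk=17 s=1: VC-HIT | VC [21]
  [7] addr=0x3a blk=14 s=2: L1-HIT | VC [21]
  [8] addr=0x75 blk=29 s=1: MISS | VC [21, 17]
  [9] addr=0x45 blk=17 s=1: VC-HIT | VC [21, 29]
  [10] addr=0x39 blk=14 s=2: L1-HIT | VC [21, 29]

OUTCOME = VC-HIT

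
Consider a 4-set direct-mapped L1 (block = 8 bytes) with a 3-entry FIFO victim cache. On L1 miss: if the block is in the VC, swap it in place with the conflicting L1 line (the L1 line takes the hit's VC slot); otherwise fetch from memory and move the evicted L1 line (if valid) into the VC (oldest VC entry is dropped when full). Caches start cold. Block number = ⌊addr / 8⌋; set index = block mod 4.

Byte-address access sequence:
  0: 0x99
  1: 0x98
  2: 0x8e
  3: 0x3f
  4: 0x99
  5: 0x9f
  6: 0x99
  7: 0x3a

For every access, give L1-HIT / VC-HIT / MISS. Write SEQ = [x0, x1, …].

SEQ = [MISS, L1-HIT, MISS, MISS, VC-HIT, L1-HIT, L1-HIT, VC-HIT]

#0 0x99→b19/s3 MISS; vc=[]
#1 0x98→b19/s3 L1-HIT; vc=[]
#2 0x8e→b17/s1 MISS; vc=[]
#3 0x3f→b7/s3 MISS; vc=[19]
#4 0x99→b19/s3 VC-HIT; vc=[7]
#5 0x9f→b19/s3 L1-HIT; vc=[7]
#6 0x99→b19/s3 L1-HIT; vc=[7]
#7 0x3a→b7/s3 VC-HIT; vc=[19]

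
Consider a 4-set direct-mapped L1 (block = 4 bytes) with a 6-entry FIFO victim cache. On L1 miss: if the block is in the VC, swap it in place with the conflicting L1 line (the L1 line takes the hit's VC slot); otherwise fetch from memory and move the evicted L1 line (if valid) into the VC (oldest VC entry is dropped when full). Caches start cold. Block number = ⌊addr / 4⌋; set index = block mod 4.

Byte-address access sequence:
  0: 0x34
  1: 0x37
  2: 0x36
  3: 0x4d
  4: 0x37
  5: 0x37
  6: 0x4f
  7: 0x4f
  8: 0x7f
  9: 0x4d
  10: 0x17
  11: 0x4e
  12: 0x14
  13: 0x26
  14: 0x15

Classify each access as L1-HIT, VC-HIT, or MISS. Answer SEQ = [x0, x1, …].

SEQ = [MISS, L1-HIT, L1-HIT, MISS, L1-HIT, L1-HIT, L1-HIT, L1-HIT, MISS, VC-HIT, MISS, L1-HIT, L1-HIT, MISS, VC-HIT]

0: 0x34 (blk 13, set 1) → MISS  vc=[]
1: 0x37 (blk 13, set 1) → L1-HIT  vc=[]
2: 0x36 (blk 13, set 1) → L1-HIT  vc=[]
3: 0x4d (blk 19, set 3) → MISS  vc=[]
4: 0x37 (blk 13, set 1) → L1-HIT  vc=[]
5: 0x37 (blk 13, set 1) → L1-HIT  vc=[]
6: 0x4f (blk 19, set 3) → L1-HIT  vc=[]
7: 0x4f (blk 19, set 3) → L1-HIT  vc=[]
8: 0x7f (blk 31, set 3) → MISS  vc=[19]
9: 0x4d (blk 19, set 3) → VC-HIT  vc=[31]
10: 0x17 (blk 5, set 1) → MISS  vc=[31, 13]
11: 0x4e (blk 19, set 3) → L1-HIT  vc=[31, 13]
12: 0x14 (blk 5, set 1) → L1-HIT  vc=[31, 13]
13: 0x26 (blk 9, set 1) → MISS  vc=[31, 13, 5]
14: 0x15 (blk 5, set 1) → VC-HIT  vc=[31, 13, 9]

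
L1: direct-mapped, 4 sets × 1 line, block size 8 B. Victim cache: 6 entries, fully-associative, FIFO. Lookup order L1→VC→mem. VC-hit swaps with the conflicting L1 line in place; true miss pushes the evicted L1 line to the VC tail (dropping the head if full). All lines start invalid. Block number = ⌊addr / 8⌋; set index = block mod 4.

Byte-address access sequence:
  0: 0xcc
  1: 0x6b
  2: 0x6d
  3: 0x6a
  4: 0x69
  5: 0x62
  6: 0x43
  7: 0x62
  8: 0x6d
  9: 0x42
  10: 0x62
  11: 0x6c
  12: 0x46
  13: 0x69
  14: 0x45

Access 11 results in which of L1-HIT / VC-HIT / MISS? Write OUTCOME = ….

  [0] addr=0xcc blk=25 s=1: MISS | VC []
  [1] addr=0x6b blk=13 s=1: MISS | VC [25]
  [2] addr=0x6d blk=13 s=1: L1-HIT | VC [25]
  [3] addr=0x6a blk=13 s=1: L1-HIT | VC [25]
  [4] addr=0x69 blk=13 s=1: L1-HIT | VC [25]
  [5] addr=0x62 blk=12 s=0: MISS | VC [25]
  [6] addr=0x43 blk=8 s=0: MISS | VC [25, 12]
  [7] addr=0x62 blk=12 s=0: VC-HIT | VC [25, 8]
  [8] addr=0x6d blk=13 s=1: L1-HIT | VC [25, 8]
  [9] addr=0x42 blk=8 s=0: VC-HIT | VC [25, 12]
  [10] addr=0x62 blk=12 s=0: VC-HIT | VC [25, 8]
  [11] addr=0x6c blk=13 s=1: L1-HIT | VC [25, 8]
  [12] addr=0x46 blk=8 s=0: VC-HIT | VC [25, 12]
  [13] addr=0x69 blk=13 s=1: L1-HIT | VC [25, 12]
  [14] addr=0x45 blk=8 s=0: L1-HIT | VC [25, 12]

OUTCOME = L1-HIT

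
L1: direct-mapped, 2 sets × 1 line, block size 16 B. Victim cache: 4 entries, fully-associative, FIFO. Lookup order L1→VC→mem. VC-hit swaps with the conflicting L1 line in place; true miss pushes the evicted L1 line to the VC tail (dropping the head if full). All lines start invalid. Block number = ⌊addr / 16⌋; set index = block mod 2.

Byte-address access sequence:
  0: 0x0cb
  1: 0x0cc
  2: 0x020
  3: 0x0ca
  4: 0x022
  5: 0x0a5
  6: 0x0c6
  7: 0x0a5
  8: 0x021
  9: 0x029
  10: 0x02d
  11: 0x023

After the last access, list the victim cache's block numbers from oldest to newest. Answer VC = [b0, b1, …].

#0 0xcb→b12/s0 MISS; vc=[]
#1 0xcc→b12/s0 L1-HIT; vc=[]
#2 0x20→b2/s0 MISS; vc=[12]
#3 0xca→b12/s0 VC-HIT; vc=[2]
#4 0x22→b2/s0 VC-HIT; vc=[12]
#5 0xa5→b10/s0 MISS; vc=[12,2]
#6 0xc6→b12/s0 VC-HIT; vc=[10,2]
#7 0xa5→b10/s0 VC-HIT; vc=[12,2]
#8 0x21→b2/s0 VC-HIT; vc=[12,10]
#9 0x29→b2/s0 L1-HIT; vc=[12,10]
#10 0x2d→b2/s0 L1-HIT; vc=[12,10]
#11 0x23→b2/s0 L1-HIT; vc=[12,10]

VC = [12, 10]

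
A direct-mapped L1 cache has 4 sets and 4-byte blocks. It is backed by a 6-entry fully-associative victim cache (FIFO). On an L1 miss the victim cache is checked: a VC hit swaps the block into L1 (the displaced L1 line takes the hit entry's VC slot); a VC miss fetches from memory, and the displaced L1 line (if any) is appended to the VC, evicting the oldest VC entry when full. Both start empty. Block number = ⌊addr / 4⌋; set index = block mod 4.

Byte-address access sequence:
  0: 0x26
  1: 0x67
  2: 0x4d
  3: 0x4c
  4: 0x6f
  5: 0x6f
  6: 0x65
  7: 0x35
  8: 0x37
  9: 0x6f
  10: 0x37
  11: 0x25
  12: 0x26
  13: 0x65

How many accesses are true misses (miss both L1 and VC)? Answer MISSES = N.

  [0] addr=0x26 blk=9 s=1: MISS | VC []
  [1] addr=0x67 blk=25 s=1: MISS | VC [9]
  [2] addr=0x4d blk=19 s=3: MISS | VC [9]
  [3] addr=0x4c blk=19 s=3: L1-HIT | VC [9]
  [4] addr=0x6f blk=27 s=3: MISS | VC [9, 19]
  [5] addr=0x6f blk=27 s=3: L1-HIT | VC [9, 19]
  [6] addr=0x65 blk=25 s=1: L1-HIT | VC [9, 19]
  [7] addr=0x35 blk=13 s=1: MISS | VC [9, 19, 25]
  [8] addr=0x37 blk=13 s=1: L1-HIT | VC [9, 19, 25]
  [9] addr=0x6f blk=27 s=3: L1-HIT | VC [9, 19, 25]
  [10] addr=0x37 blk=13 s=1: L1-HIT | VC [9, 19, 25]
  [11] addr=0x25 blk=9 s=1: VC-HIT | VC [13, 19, 25]
  [12] addr=0x26 blk=9 s=1: L1-HIT | VC [13, 19, 25]
  [13] addr=0x65 blk=25 s=1: VC-HIT | VC [13, 19, 9]

MISSES = 5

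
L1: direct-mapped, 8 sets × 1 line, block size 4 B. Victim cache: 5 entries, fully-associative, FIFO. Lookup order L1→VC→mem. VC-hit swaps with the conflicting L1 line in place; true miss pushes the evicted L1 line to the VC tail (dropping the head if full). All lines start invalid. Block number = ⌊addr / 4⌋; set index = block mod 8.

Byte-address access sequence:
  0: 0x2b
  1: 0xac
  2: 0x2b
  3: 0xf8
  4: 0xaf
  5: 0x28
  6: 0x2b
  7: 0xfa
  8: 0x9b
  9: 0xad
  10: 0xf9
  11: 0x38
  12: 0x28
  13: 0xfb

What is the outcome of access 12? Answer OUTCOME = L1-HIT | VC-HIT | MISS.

OUTCOME = L1-HIT

#0 0x2b→b10/s2 MISS; vc=[]
#1 0xac→b43/s3 MISS; vc=[]
#2 0x2b→b10/s2 L1-HIT; vc=[]
#3 0xf8→b62/s6 MISS; vc=[]
#4 0xaf→b43/s3 L1-HIT; vc=[]
#5 0x28→b10/s2 L1-HIT; vc=[]
#6 0x2b→b10/s2 L1-HIT; vc=[]
#7 0xfa→b62/s6 L1-HIT; vc=[]
#8 0x9b→b38/s6 MISS; vc=[62]
#9 0xad→b43/s3 L1-HIT; vc=[62]
#10 0xf9→b62/s6 VC-HIT; vc=[38]
#11 0x38→b14/s6 MISS; vc=[38,62]
#12 0x28→b10/s2 L1-HIT; vc=[38,62]
#13 0xfb→b62/s6 VC-HIT; vc=[38,14]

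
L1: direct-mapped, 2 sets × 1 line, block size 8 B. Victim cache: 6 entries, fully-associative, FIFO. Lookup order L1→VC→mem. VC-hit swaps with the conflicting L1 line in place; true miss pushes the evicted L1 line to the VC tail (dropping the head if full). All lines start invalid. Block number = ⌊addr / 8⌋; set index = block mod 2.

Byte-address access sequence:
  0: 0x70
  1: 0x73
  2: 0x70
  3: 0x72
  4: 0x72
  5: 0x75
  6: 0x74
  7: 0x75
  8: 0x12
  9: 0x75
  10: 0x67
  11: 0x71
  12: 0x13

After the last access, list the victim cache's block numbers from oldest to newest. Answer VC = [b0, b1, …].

0: 0x70 (blk 14, set 0) → MISS  vc=[]
1: 0x73 (blk 14, set 0) → L1-HIT  vc=[]
2: 0x70 (blk 14, set 0) → L1-HIT  vc=[]
3: 0x72 (blk 14, set 0) → L1-HIT  vc=[]
4: 0x72 (blk 14, set 0) → L1-HIT  vc=[]
5: 0x75 (blk 14, set 0) → L1-HIT  vc=[]
6: 0x74 (blk 14, set 0) → L1-HIT  vc=[]
7: 0x75 (blk 14, set 0) → L1-HIT  vc=[]
8: 0x12 (blk 2, set 0) → MISS  vc=[14]
9: 0x75 (blk 14, set 0) → VC-HIT  vc=[2]
10: 0x67 (blk 12, set 0) → MISS  vc=[2, 14]
11: 0x71 (blk 14, set 0) → VC-HIT  vc=[2, 12]
12: 0x13 (blk 2, set 0) → VC-HIT  vc=[14, 12]

VC = [14, 12]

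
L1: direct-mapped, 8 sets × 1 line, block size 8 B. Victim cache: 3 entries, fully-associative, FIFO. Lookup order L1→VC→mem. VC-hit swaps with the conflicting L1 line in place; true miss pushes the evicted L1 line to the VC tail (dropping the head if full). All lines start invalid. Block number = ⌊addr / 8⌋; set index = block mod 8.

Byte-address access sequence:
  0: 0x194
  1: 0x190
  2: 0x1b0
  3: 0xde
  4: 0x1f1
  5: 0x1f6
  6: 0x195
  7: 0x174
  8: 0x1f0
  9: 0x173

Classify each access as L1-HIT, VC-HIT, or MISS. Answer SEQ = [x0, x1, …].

SEQ = [MISS, L1-HIT, MISS, MISS, MISS, L1-HIT, L1-HIT, MISS, VC-HIT, VC-HIT]

0: 0x194 (blk 50, set 2) → MISS  vc=[]
1: 0x190 (blk 50, set 2) → L1-HIT  vc=[]
2: 0x1b0 (blk 54, set 6) → MISS  vc=[]
3: 0xde (blk 27, set 3) → MISS  vc=[]
4: 0x1f1 (blk 62, set 6) → MISS  vc=[54]
5: 0x1f6 (blk 62, set 6) → L1-HIT  vc=[54]
6: 0x195 (blk 50, set 2) → L1-HIT  vc=[54]
7: 0x174 (blk 46, set 6) → MISS  vc=[54, 62]
8: 0x1f0 (blk 62, set 6) → VC-HIT  vc=[54, 46]
9: 0x173 (blk 46, set 6) → VC-HIT  vc=[54, 62]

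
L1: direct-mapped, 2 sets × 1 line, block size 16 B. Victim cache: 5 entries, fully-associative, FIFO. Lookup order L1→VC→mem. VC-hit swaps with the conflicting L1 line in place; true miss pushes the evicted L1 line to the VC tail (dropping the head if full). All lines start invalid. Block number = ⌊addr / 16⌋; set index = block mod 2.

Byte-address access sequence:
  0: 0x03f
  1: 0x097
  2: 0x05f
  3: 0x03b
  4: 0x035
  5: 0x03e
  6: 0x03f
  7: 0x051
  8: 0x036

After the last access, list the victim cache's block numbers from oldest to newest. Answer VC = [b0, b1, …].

#0 0x3f→b3/s1 MISS; vc=[]
#1 0x97→b9/s1 MISS; vc=[3]
#2 0x5f→b5/s1 MISS; vc=[3,9]
#3 0x3b→b3/s1 VC-HIT; vc=[5,9]
#4 0x35→b3/s1 L1-HIT; vc=[5,9]
#5 0x3e→b3/s1 L1-HIT; vc=[5,9]
#6 0x3f→b3/s1 L1-HIT; vc=[5,9]
#7 0x51→b5/s1 VC-HIT; vc=[3,9]
#8 0x36→b3/s1 VC-HIT; vc=[5,9]

VC = [5, 9]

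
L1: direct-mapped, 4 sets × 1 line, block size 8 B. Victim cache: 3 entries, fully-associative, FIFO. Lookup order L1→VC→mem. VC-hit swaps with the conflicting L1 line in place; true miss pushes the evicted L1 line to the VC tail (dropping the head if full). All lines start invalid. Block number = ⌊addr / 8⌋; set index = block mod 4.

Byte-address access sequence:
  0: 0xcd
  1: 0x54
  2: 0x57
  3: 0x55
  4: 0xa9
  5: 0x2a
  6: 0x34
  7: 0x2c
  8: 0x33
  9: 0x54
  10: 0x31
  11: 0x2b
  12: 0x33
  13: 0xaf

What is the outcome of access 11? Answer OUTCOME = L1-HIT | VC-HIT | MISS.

  [0] addr=0xcd blk=25 s=1: MISS | VC []
  [1] addr=0x54 blk=10 s=2: MISS | VC []
  [2] addr=0x57 blk=10 s=2: L1-HIT | VC []
  [3] addr=0x55 blk=10 s=2: L1-HIT | VC []
  [4] addr=0xa9 blk=21 s=1: MISS | VC [25]
  [5] addr=0x2a blk=5 s=1: MISS | VC [25, 21]
  [6] addr=0x34 blk=6 s=2: MISS | VC [25, 21, 10]
  [7] addr=0x2c blk=5 s=1: L1-HIT | VC [25, 21, 10]
  [8] addr=0x33 blk=6 s=2: L1-HIT | VC [25, 21, 10]
  [9] addr=0x54 blk=10 s=2: VC-HIT | VC [25, 21, 6]
  [10] addr=0x31 blk=6 s=2: VC-HIT | VC [25, 21, 10]
  [11] addr=0x2b blk=5 s=1: L1-HIT | VC [25, 21, 10]
  [12] addr=0x33 blk=6 s=2: L1-HIT | VC [25, 21, 10]
  [13] addr=0xaf blk=21 s=1: VC-HIT | VC [25, 5, 10]

OUTCOME = L1-HIT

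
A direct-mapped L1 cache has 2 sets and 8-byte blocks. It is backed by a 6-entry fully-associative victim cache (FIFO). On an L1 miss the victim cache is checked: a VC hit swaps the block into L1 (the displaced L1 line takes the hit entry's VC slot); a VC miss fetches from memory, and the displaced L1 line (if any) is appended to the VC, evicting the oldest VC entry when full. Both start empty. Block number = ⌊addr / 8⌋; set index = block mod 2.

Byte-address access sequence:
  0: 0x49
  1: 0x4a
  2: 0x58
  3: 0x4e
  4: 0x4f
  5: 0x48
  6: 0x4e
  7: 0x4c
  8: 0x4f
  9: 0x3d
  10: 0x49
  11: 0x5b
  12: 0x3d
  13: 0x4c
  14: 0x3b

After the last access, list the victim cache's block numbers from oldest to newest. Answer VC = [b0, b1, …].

VC = [9, 11]

0: 0x49 (blk 9, set 1) → MISS  vc=[]
1: 0x4a (blk 9, set 1) → L1-HIT  vc=[]
2: 0x58 (blk 11, set 1) → MISS  vc=[9]
3: 0x4e (blk 9, set 1) → VC-HIT  vc=[11]
4: 0x4f (blk 9, set 1) → L1-HIT  vc=[11]
5: 0x48 (blk 9, set 1) → L1-HIT  vc=[11]
6: 0x4e (blk 9, set 1) → L1-HIT  vc=[11]
7: 0x4c (blk 9, set 1) → L1-HIT  vc=[11]
8: 0x4f (blk 9, set 1) → L1-HIT  vc=[11]
9: 0x3d (blk 7, set 1) → MISS  vc=[11, 9]
10: 0x49 (blk 9, set 1) → VC-HIT  vc=[11, 7]
11: 0x5b (blk 11, set 1) → VC-HIT  vc=[9, 7]
12: 0x3d (blk 7, set 1) → VC-HIT  vc=[9, 11]
13: 0x4c (blk 9, set 1) → VC-HIT  vc=[7, 11]
14: 0x3b (blk 7, set 1) → VC-HIT  vc=[9, 11]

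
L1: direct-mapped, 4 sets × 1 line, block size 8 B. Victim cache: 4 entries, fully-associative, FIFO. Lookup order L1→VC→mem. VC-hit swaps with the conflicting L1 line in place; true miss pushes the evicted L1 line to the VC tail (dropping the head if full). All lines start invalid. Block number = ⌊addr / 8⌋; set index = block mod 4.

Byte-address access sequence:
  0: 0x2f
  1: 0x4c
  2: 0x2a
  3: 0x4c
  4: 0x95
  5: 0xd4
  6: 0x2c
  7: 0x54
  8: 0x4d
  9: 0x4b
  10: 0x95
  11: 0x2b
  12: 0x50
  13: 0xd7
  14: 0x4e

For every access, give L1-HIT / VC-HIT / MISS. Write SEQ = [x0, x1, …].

#0 0x2f→b5/s1 MISS; vc=[]
#1 0x4c→b9/s1 MISS; vc=[5]
#2 0x2a→b5/s1 VC-HIT; vc=[9]
#3 0x4c→b9/s1 VC-HIT; vc=[5]
#4 0x95→b18/s2 MISS; vc=[5]
#5 0xd4→b26/s2 MISS; vc=[5,18]
#6 0x2c→b5/s1 VC-HIT; vc=[9,18]
#7 0x54→b10/s2 MISS; vc=[9,18,26]
#8 0x4d→b9/s1 VC-HIT; vc=[5,18,26]
#9 0x4b→b9/s1 L1-HIT; vc=[5,18,26]
#10 0x95→b18/s2 VC-HIT; vc=[5,10,26]
#11 0x2b→b5/s1 VC-HIT; vc=[9,10,26]
#12 0x50→b10/s2 VC-HIT; vc=[9,18,26]
#13 0xd7→b26/s2 VC-HIT; vc=[9,18,10]
#14 0x4e→b9/s1 VC-HIT; vc=[5,18,10]

SEQ = [MISS, MISS, VC-HIT, VC-HIT, MISS, MISS, VC-HIT, MISS, VC-HIT, L1-HIT, VC-HIT, VC-HIT, VC-HIT, VC-HIT, VC-HIT]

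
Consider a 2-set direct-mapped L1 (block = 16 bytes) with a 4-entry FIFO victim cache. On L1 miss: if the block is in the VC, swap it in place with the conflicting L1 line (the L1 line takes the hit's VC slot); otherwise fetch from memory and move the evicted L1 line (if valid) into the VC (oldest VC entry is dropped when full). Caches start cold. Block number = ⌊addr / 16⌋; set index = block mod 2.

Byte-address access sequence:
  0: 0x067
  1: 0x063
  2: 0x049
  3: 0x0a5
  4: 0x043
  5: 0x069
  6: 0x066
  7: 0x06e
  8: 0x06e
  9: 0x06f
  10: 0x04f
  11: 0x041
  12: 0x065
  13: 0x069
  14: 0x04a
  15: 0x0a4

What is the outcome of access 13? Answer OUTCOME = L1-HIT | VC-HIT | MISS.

OUTCOME = L1-HIT

  [0] addr=0x67 blk=6 s=0: MISS | VC []
  [1] addr=0x63 blk=6 s=0: L1-HIT | VC []
  [2] addr=0x49 blk=4 s=0: MISS | VC [6]
  [3] addr=0xa5 blk=10 s=0: MISS | VC [6, 4]
  [4] addr=0x43 blk=4 s=0: VC-HIT | VC [6, 10]
  [5] addr=0x69 blk=6 s=0: VC-HIT | VC [4, 10]
  [6] addr=0x66 blk=6 s=0: L1-HIT | VC [4, 10]
  [7] addr=0x6e blk=6 s=0: L1-HIT | VC [4, 10]
  [8] addr=0x6e blk=6 s=0: L1-HIT | VC [4, 10]
  [9] addr=0x6f blk=6 s=0: L1-HIT | VC [4, 10]
  [10] addr=0x4f blk=4 s=0: VC-HIT | VC [6, 10]
  [11] addr=0x41 blk=4 s=0: L1-HIT | VC [6, 10]
  [12] addr=0x65 blk=6 s=0: VC-HIT | VC [4, 10]
  [13] addr=0x69 blk=6 s=0: L1-HIT | VC [4, 10]
  [14] addr=0x4a blk=4 s=0: VC-HIT | VC [6, 10]
  [15] addr=0xa4 blk=10 s=0: VC-HIT | VC [6, 4]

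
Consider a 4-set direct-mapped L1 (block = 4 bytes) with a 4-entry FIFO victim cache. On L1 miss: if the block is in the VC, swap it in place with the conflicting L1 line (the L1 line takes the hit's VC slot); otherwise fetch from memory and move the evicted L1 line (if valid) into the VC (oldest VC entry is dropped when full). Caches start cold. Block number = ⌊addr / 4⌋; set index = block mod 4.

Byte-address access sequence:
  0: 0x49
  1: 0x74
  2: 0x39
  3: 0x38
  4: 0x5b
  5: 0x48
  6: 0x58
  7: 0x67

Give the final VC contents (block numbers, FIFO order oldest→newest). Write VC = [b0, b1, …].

#0 0x49→b18/s2 MISS; vc=[]
#1 0x74→b29/s1 MISS; vc=[]
#2 0x39→b14/s2 MISS; vc=[18]
#3 0x38→b14/s2 L1-HIT; vc=[18]
#4 0x5b→b22/s2 MISS; vc=[18,14]
#5 0x48→b18/s2 VC-HIT; vc=[22,14]
#6 0x58→b22/s2 VC-HIT; vc=[18,14]
#7 0x67→b25/s1 MISS; vc=[18,14,29]

VC = [18, 14, 29]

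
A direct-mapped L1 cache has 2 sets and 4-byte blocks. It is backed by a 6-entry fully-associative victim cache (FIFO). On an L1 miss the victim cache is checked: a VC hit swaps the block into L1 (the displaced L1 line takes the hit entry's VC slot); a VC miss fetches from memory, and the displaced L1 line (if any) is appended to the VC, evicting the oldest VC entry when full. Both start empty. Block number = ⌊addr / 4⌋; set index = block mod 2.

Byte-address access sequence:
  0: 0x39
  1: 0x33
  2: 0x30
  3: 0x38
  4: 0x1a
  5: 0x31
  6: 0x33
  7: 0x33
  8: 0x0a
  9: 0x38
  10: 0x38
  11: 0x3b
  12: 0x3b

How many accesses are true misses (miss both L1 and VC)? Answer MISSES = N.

#0 0x39→b14/s0 MISS; vc=[]
#1 0x33→b12/s0 MISS; vc=[14]
#2 0x30→b12/s0 L1-HIT; vc=[14]
#3 0x38→b14/s0 VC-HIT; vc=[12]
#4 0x1a→b6/s0 MISS; vc=[12,14]
#5 0x31→b12/s0 VC-HIT; vc=[6,14]
#6 0x33→b12/s0 L1-HIT; vc=[6,14]
#7 0x33→b12/s0 L1-HIT; vc=[6,14]
#8 0xa→b2/s0 MISS; vc=[6,14,12]
#9 0x38→b14/s0 VC-HIT; vc=[6,2,12]
#10 0x38→b14/s0 L1-HIT; vc=[6,2,12]
#11 0x3b→b14/s0 L1-HIT; vc=[6,2,12]
#12 0x3b→b14/s0 L1-HIT; vc=[6,2,12]

MISSES = 4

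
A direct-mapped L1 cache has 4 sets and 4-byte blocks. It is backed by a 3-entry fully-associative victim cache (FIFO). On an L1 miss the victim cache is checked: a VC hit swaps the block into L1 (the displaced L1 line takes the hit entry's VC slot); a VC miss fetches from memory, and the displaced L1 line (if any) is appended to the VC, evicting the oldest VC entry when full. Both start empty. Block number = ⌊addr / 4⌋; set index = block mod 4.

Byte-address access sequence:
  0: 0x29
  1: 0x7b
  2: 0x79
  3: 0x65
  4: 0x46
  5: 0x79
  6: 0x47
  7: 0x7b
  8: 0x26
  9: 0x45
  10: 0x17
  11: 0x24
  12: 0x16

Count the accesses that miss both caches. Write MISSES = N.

MISSES = 6

0: 0x29 (blk 10, set 2) → MISS  vc=[]
1: 0x7b (blk 30, set 2) → MISS  vc=[10]
2: 0x79 (blk 30, set 2) → L1-HIT  vc=[10]
3: 0x65 (blk 25, set 1) → MISS  vc=[10]
4: 0x46 (blk 17, set 1) → MISS  vc=[10, 25]
5: 0x79 (blk 30, set 2) → L1-HIT  vc=[10, 25]
6: 0x47 (blk 17, set 1) → L1-HIT  vc=[10, 25]
7: 0x7b (blk 30, set 2) → L1-HIT  vc=[10, 25]
8: 0x26 (blk 9, set 1) → MISS  vc=[10, 25, 17]
9: 0x45 (blk 17, set 1) → VC-HIT  vc=[10, 25, 9]
10: 0x17 (blk 5, set 1) → MISS  vc=[25, 9, 17]
11: 0x24 (blk 9, set 1) → VC-HIT  vc=[25, 5, 17]
12: 0x16 (blk 5, set 1) → VC-HIT  vc=[25, 9, 17]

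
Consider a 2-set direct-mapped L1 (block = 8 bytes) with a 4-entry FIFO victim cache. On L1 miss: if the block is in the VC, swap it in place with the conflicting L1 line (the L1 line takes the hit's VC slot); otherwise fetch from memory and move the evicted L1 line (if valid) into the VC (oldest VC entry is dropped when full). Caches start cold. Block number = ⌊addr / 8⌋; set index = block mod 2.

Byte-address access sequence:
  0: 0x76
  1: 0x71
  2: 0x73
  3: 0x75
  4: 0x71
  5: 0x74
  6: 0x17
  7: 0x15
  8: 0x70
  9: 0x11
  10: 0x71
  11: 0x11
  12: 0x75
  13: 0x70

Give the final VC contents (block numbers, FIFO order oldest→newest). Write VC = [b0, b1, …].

VC = [2]

  [0] addr=0x76 blk=14 s=0: MISS | VC []
  [1] addr=0x71 blk=14 s=0: L1-HIT | VC []
  [2] addr=0x73 blk=14 s=0: L1-HIT | VC []
  [3] addr=0x75 blk=14 s=0: L1-HIT | VC []
  [4] addr=0x71 blk=14 s=0: L1-HIT | VC []
  [5] addr=0x74 blk=14 s=0: L1-HIT | VC []
  [6] addr=0x17 blk=2 s=0: MISS | VC [14]
  [7] addr=0x15 blk=2 s=0: L1-HIT | VC [14]
  [8] addr=0x70 blk=14 s=0: VC-HIT | VC [2]
  [9] addr=0x11 blk=2 s=0: VC-HIT | VC [14]
  [10] addr=0x71 blk=14 s=0: VC-HIT | VC [2]
  [11] addr=0x11 blk=2 s=0: VC-HIT | VC [14]
  [12] addr=0x75 blk=14 s=0: VC-HIT | VC [2]
  [13] addr=0x70 blk=14 s=0: L1-HIT | VC [2]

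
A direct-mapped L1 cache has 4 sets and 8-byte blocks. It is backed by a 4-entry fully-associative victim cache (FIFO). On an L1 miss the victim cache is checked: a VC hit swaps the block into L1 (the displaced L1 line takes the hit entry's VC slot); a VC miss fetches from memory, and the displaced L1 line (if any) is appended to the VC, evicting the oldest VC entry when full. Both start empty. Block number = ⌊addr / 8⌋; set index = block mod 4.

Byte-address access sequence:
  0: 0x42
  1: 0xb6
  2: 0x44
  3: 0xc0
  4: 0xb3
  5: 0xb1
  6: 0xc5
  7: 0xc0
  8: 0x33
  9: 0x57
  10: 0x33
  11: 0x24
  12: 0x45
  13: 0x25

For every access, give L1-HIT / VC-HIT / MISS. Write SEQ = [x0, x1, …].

SEQ = [MISS, MISS, L1-HIT, MISS, L1-HIT, L1-HIT, L1-HIT, L1-HIT, MISS, MISS, VC-HIT, MISS, VC-HIT, VC-HIT]

  [0] addr=0x42 blk=8 s=0: MISS | VC []
  [1] addr=0xb6 blk=22 s=2: MISS | VC []
  [2] addr=0x44 blk=8 s=0: L1-HIT | VC []
  [3] addr=0xc0 blk=24 s=0: MISS | VC [8]
  [4] addr=0xb3 blk=22 s=2: L1-HIT | VC [8]
  [5] addr=0xb1 blk=22 s=2: L1-HIT | VC [8]
  [6] addr=0xc5 blk=24 s=0: L1-HIT | VC [8]
  [7] addr=0xc0 blk=24 s=0: L1-HIT | VC [8]
  [8] addr=0x33 blk=6 s=2: MISS | VC [8, 22]
  [9] addr=0x57 blk=10 s=2: MISS | VC [8, 22, 6]
  [10] addr=0x33 blk=6 s=2: VC-HIT | VC [8, 22, 10]
  [11] addr=0x24 blk=4 s=0: MISS | VC [8, 22, 10, 24]
  [12] addr=0x45 blk=8 s=0: VC-HIT | VC [4, 22, 10, 24]
  [13] addr=0x25 blk=4 s=0: VC-HIT | VC [8, 22, 10, 24]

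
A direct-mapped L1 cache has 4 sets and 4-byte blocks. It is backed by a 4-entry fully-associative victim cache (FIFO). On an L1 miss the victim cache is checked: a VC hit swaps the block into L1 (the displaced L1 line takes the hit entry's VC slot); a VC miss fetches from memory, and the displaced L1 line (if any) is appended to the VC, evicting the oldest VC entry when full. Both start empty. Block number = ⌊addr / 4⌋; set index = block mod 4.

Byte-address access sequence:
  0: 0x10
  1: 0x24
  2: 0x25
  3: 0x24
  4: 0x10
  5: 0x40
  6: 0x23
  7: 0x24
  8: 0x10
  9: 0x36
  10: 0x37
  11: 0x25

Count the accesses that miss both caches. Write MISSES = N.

#0 0x10→b4/s0 MISS; vc=[]
#1 0x24→b9/s1 MISS; vc=[]
#2 0x25→b9/s1 L1-HIT; vc=[]
#3 0x24→b9/s1 L1-HIT; vc=[]
#4 0x10→b4/s0 L1-HIT; vc=[]
#5 0x40→b16/s0 MISS; vc=[4]
#6 0x23→b8/s0 MISS; vc=[4,16]
#7 0x24→b9/s1 L1-HIT; vc=[4,16]
#8 0x10→b4/s0 VC-HIT; vc=[8,16]
#9 0x36→b13/s1 MISS; vc=[8,16,9]
#10 0x37→b13/s1 L1-HIT; vc=[8,16,9]
#11 0x25→b9/s1 VC-HIT; vc=[8,16,13]

MISSES = 5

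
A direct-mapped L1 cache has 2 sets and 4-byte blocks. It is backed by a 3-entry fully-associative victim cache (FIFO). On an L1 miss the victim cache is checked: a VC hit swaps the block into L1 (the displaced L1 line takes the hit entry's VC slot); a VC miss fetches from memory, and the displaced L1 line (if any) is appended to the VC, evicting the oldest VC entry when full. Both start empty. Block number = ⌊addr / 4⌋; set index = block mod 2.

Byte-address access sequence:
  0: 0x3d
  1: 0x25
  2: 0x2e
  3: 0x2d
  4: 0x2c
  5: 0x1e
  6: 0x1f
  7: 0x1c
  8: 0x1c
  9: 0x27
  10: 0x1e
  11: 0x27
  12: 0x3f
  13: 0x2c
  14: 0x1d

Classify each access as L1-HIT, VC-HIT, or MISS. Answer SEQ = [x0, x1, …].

SEQ = [MISS, MISS, MISS, L1-HIT, L1-HIT, MISS, L1-HIT, L1-HIT, L1-HIT, VC-HIT, VC-HIT, VC-HIT, VC-HIT, VC-HIT, VC-HIT]

#0 0x3d→b15/s1 MISS; vc=[]
#1 0x25→b9/s1 MISS; vc=[15]
#2 0x2e→b11/s1 MISS; vc=[15,9]
#3 0x2d→b11/s1 L1-HIT; vc=[15,9]
#4 0x2c→b11/s1 L1-HIT; vc=[15,9]
#5 0x1e→b7/s1 MISS; vc=[15,9,11]
#6 0x1f→b7/s1 L1-HIT; vc=[15,9,11]
#7 0x1c→b7/s1 L1-HIT; vc=[15,9,11]
#8 0x1c→b7/s1 L1-HIT; vc=[15,9,11]
#9 0x27→b9/s1 VC-HIT; vc=[15,7,11]
#10 0x1e→b7/s1 VC-HIT; vc=[15,9,11]
#11 0x27→b9/s1 VC-HIT; vc=[15,7,11]
#12 0x3f→b15/s1 VC-HIT; vc=[9,7,11]
#13 0x2c→b11/s1 VC-HIT; vc=[9,7,15]
#14 0x1d→b7/s1 VC-HIT; vc=[9,11,15]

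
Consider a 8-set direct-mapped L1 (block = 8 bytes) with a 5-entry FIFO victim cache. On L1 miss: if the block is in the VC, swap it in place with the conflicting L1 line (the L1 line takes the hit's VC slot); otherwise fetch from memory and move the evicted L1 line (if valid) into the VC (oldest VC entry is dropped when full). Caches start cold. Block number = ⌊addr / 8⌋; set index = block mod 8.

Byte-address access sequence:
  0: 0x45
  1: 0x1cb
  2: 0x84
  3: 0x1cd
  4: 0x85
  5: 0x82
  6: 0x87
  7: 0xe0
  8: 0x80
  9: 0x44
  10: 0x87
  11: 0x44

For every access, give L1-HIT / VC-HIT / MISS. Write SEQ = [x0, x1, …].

#0 0x45→b8/s0 MISS; vc=[]
#1 0x1cb→b57/s1 MISS; vc=[]
#2 0x84→b16/s0 MISS; vc=[8]
#3 0x1cd→b57/s1 L1-HIT; vc=[8]
#4 0x85→b16/s0 L1-HIT; vc=[8]
#5 0x82→b16/s0 L1-HIT; vc=[8]
#6 0x87→b16/s0 L1-HIT; vc=[8]
#7 0xe0→b28/s4 MISS; vc=[8]
#8 0x80→b16/s0 L1-HIT; vc=[8]
#9 0x44→b8/s0 VC-HIT; vc=[16]
#10 0x87→b16/s0 VC-HIT; vc=[8]
#11 0x44→b8/s0 VC-HIT; vc=[16]

SEQ = [MISS, MISS, MISS, L1-HIT, L1-HIT, L1-HIT, L1-HIT, MISS, L1-HIT, VC-HIT, VC-HIT, VC-HIT]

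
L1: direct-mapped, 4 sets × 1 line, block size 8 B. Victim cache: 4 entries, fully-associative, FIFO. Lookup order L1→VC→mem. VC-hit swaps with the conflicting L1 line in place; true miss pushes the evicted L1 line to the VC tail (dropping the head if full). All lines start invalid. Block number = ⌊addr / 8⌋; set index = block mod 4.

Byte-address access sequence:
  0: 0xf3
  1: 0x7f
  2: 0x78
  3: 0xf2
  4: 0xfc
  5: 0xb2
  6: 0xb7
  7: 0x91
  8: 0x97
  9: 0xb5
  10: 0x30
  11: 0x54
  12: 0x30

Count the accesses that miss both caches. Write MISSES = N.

#0 0xf3→b30/s2 MISS; vc=[]
#1 0x7f→b15/s3 MISS; vc=[]
#2 0x78→b15/s3 L1-HIT; vc=[]
#3 0xf2→b30/s2 L1-HIT; vc=[]
#4 0xfc→b31/s3 MISS; vc=[15]
#5 0xb2→b22/s2 MISS; vc=[15,30]
#6 0xb7→b22/s2 L1-HIT; vc=[15,30]
#7 0x91→b18/s2 MISS; vc=[15,30,22]
#8 0x97→b18/s2 L1-HIT; vc=[15,30,22]
#9 0xb5→b22/s2 VC-HIT; vc=[15,30,18]
#10 0x30→b6/s2 MISS; vc=[15,30,18,22]
#11 0x54→b10/s2 MISS; vc=[30,18,22,6]
#12 0x30→b6/s2 VC-HIT; vc=[30,18,22,10]

MISSES = 7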